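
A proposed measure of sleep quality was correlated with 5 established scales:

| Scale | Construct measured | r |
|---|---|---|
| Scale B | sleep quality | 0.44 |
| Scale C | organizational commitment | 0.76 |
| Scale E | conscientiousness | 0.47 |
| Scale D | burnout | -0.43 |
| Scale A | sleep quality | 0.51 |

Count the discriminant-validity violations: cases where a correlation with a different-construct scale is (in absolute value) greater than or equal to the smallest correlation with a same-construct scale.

2

Convergent (same construct = sleep quality): Scale B, Scale A.
Smallest convergent = 0.44. Discriminant |r|: 0.76, 0.47, 0.43; count ≥ 0.44 → 2.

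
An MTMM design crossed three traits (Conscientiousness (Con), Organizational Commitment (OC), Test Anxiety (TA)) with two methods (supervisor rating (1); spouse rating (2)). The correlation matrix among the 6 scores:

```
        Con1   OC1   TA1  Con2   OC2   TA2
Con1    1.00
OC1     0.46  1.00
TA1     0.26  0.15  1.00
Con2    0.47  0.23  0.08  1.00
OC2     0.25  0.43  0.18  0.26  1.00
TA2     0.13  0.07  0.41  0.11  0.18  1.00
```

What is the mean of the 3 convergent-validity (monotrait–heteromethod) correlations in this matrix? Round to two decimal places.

Convergent values: 0.47, 0.43, 0.41; mean = 1.31/3 = 0.44.

0.44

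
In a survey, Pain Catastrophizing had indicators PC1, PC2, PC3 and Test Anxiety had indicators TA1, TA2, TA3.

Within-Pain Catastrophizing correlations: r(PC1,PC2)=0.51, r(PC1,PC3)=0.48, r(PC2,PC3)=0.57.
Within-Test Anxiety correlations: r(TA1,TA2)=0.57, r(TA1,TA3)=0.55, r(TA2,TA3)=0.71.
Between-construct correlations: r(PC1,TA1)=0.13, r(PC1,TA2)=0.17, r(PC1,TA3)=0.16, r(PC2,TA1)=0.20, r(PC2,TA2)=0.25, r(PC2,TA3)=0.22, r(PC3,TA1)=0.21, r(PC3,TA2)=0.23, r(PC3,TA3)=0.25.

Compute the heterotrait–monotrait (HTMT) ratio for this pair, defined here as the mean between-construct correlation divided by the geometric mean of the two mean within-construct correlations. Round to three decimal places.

0.359

Mean between = 1.82/9 = 0.2022.
Mean within-PC = 1.56/3 = 0.5200; mean within-TA = 1.83/3 = 0.6100.
Geometric mean = √(0.5200 × 0.6100) = 0.5632.
HTMT = 0.2022 / 0.5632 = 0.359.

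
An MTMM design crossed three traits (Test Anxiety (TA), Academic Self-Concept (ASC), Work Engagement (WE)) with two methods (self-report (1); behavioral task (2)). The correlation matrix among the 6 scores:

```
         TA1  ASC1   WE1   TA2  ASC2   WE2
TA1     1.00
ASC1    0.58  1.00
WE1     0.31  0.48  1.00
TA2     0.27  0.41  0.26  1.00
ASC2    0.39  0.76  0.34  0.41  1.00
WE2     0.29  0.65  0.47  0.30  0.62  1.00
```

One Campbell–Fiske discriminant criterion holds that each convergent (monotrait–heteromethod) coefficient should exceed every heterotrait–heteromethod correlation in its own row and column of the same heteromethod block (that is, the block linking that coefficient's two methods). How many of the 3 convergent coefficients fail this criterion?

2

Convergent coefficients and their comparison sets:
TA (methods 1·2): 0.27 vs {0.39, 0.41, 0.29, 0.26} → fail.
ASC (methods 1·2): 0.76 vs {0.41, 0.39, 0.65, 0.34} → pass.
WE (methods 1·2): 0.47 vs {0.26, 0.29, 0.34, 0.65} → fail.
2 of 3 fail.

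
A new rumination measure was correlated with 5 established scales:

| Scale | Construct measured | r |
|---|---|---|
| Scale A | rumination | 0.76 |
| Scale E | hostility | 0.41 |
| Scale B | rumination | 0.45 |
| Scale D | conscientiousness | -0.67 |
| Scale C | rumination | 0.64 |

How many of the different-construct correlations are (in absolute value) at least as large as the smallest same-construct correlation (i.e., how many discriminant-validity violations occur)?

Convergent (same construct = rumination): Scale A, Scale B, Scale C.
Smallest convergent = 0.45. Discriminant |r|: 0.41, 0.67; count ≥ 0.45 → 1.

1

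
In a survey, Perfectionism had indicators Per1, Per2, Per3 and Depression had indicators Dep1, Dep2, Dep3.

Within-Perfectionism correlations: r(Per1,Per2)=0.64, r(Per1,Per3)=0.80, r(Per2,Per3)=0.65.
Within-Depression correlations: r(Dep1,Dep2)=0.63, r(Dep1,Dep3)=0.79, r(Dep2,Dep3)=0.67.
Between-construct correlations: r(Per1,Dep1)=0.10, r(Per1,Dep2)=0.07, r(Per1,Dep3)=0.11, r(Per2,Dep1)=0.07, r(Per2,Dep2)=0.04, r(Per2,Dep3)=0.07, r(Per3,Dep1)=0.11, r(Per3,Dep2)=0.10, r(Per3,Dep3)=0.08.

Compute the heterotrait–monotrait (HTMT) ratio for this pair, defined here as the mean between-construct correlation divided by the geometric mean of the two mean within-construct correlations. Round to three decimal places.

0.120

Mean heterotrait r = 0.75/9 = 0.0833.
Mean within-Per = 2.09/3 = 0.6967; mean within-Dep = 2.09/3 = 0.6967.
Geometric mean = √(0.6967 × 0.6967) = 0.6967.
HTMT = 0.0833 / 0.6967 = 0.120.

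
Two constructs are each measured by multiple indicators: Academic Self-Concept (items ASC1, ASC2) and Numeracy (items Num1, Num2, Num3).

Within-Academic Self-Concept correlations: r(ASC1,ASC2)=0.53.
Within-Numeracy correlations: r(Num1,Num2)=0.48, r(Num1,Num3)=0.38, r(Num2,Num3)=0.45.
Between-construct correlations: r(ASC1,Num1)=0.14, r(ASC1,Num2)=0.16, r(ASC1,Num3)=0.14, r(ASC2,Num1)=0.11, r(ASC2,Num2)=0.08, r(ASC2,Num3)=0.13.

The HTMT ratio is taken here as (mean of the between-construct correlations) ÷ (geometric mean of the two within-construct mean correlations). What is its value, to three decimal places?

0.263

Mean between = 0.76/6 = 0.1267.
Mean within-ASC = 0.53/1 = 0.5300; mean within-Num = 1.31/3 = 0.4367.
Geometric mean = √(0.5300 × 0.4367) = 0.4811.
HTMT = 0.1267 / 0.4811 = 0.263.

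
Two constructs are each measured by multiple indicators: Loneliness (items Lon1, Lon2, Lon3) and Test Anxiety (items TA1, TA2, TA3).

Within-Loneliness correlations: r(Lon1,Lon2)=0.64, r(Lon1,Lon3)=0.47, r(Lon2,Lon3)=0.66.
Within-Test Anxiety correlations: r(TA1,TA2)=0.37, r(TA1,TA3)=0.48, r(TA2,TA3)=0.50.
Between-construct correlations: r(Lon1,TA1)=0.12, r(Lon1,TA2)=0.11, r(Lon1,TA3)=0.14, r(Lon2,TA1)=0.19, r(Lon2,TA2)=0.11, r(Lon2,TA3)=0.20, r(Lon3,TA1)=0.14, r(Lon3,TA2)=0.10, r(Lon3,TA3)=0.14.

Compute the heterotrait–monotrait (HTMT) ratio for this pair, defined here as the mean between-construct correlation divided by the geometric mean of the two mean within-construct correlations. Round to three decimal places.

0.270

Mean between = 1.25/9 = 0.1389.
Mean within-Lon = 1.77/3 = 0.5900; mean within-TA = 1.35/3 = 0.4500.
Geometric mean = √(0.5900 × 0.4500) = 0.5153.
HTMT = 0.1389 / 0.5153 = 0.270.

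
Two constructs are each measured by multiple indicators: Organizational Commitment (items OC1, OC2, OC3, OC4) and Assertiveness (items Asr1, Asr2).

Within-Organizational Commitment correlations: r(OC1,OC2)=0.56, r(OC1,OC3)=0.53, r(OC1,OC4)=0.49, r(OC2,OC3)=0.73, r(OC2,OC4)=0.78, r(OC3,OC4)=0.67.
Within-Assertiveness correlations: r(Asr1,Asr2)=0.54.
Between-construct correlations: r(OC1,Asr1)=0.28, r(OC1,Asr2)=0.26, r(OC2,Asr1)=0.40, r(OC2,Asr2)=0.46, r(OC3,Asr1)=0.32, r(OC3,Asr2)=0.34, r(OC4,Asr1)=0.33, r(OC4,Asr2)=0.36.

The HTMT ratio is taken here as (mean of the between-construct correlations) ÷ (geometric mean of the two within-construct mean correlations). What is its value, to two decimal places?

Between-construct mean = 2.75/8 = 0.3438.
Mean within-OC = 3.76/6 = 0.6267; mean within-Asr = 0.54/1 = 0.5400.
Geometric mean = √(0.6267 × 0.5400) = 0.5817.
HTMT = 0.3438 / 0.5817 = 0.59.

0.59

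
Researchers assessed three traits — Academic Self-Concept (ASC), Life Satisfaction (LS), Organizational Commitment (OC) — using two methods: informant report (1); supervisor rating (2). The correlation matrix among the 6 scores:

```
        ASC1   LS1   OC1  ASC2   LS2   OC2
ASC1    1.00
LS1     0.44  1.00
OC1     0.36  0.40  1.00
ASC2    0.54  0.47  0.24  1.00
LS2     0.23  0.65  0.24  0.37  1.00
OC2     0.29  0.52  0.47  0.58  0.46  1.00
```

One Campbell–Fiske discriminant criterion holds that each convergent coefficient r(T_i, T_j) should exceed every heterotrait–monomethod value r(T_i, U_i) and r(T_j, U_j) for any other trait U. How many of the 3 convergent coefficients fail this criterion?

Each convergent coefficient versus the relevant comparison correlations:
ASC (methods 1·2): 0.54 vs {0.44, 0.37, 0.36, 0.58} → fail.
LS (methods 1·2): 0.65 vs {0.44, 0.37, 0.40, 0.46} → pass.
OC (methods 1·2): 0.47 vs {0.36, 0.58, 0.40, 0.46} → fail.
2 of 3 fail.

2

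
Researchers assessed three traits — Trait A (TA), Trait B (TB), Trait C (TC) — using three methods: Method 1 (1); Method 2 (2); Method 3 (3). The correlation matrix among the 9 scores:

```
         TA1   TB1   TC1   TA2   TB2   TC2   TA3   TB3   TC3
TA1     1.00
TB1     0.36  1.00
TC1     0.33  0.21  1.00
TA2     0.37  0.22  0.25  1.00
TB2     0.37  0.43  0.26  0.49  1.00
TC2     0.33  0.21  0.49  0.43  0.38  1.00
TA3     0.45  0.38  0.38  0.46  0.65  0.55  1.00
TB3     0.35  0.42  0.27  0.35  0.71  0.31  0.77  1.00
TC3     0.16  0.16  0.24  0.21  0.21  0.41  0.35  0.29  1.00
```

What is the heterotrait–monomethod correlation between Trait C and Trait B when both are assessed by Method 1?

Different traits, same method: r(TC1, TB1) = 0.21.

0.21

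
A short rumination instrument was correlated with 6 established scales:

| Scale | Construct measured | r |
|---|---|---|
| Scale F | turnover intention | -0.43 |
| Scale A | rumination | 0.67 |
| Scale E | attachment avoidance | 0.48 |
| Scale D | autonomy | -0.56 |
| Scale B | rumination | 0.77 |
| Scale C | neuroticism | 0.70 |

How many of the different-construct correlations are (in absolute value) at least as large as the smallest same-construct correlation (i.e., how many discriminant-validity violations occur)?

1

Convergent (same construct = rumination): Scale A, Scale B.
Smallest convergent = 0.67. Discriminant |r|: 0.43, 0.48, 0.56, 0.70; count ≥ 0.67 → 1.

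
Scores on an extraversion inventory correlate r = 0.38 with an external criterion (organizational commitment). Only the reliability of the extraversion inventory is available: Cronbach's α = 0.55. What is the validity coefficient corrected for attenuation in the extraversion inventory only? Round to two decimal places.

Single correction: r_c = r_obs / √r_xx = 0.38 / √0.55 = 0.38 / 0.7416 ≈ 0.51.

0.51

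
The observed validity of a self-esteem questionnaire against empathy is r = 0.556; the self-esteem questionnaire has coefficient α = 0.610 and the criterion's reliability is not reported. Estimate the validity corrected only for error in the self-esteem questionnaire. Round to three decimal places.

0.712

Single correction: r_c = r_obs / √r_xx = 0.556 / √0.610 = 0.556 / 0.7810 ≈ 0.712.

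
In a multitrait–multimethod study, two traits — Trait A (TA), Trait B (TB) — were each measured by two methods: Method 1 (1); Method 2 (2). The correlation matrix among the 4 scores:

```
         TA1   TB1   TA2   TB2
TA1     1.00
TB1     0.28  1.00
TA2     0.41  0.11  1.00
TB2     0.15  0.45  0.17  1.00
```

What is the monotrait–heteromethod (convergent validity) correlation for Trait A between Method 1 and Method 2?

Same trait (TA), different methods: r(TA1, TA2) = 0.41.

0.41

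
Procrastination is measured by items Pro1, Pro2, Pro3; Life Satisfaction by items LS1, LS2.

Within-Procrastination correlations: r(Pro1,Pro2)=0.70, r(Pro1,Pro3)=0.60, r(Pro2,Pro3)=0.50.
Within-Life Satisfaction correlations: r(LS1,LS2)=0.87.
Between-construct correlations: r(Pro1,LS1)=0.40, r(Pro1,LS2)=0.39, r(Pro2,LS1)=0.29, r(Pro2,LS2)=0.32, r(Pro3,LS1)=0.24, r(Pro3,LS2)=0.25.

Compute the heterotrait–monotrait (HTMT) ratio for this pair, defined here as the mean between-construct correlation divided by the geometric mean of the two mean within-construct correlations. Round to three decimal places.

Between-construct mean = 1.89/6 = 0.3150.
Mean within-Pro = 1.80/3 = 0.6000; mean within-LS = 0.87/1 = 0.8700.
Geometric mean = √(0.6000 × 0.8700) = 0.7225.
HTMT = 0.3150 / 0.7225 = 0.436.

0.436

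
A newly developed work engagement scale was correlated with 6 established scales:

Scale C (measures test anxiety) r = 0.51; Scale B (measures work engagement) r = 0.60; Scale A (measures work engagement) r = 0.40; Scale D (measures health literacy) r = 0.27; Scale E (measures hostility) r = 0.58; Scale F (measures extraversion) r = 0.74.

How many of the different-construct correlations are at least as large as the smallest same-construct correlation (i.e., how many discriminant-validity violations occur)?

3

Convergent (same construct = work engagement): Scale B, Scale A.
Smallest convergent = 0.40. Discriminant values: 0.51, 0.27, 0.58, 0.74; count ≥ 0.40 → 3.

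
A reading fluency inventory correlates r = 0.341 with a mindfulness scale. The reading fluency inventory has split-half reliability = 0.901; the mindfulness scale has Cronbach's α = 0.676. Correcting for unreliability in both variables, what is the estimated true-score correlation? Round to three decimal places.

0.437

r_true = r_obs / √(r_xx · r_yy) = 0.341 / √(0.901 × 0.676) = 0.341 / √0.609076 = 0.341 / 0.7804 ≈ 0.437.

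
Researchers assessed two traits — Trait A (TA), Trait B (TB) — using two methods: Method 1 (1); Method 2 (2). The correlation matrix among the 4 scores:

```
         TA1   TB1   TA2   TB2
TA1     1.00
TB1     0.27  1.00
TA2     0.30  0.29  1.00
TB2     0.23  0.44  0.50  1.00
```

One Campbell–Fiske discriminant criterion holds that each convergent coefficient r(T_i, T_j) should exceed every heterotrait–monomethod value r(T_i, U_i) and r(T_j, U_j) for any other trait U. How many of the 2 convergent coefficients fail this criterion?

Convergent coefficients and their comparison sets:
TA (methods 1·2): 0.30 vs {0.27, 0.50} → fail.
TB (methods 1·2): 0.44 vs {0.27, 0.50} → fail.
2 of 2 fail.

2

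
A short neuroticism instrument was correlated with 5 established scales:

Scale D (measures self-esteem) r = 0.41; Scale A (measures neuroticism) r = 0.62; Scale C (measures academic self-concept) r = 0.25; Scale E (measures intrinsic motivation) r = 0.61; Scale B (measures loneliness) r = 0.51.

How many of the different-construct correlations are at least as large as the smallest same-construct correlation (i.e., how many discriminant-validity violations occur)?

0

Convergent (same construct = neuroticism): Scale A.
Smallest convergent = 0.62. Discriminant values: 0.41, 0.25, 0.61, 0.51; count ≥ 0.62 → 0.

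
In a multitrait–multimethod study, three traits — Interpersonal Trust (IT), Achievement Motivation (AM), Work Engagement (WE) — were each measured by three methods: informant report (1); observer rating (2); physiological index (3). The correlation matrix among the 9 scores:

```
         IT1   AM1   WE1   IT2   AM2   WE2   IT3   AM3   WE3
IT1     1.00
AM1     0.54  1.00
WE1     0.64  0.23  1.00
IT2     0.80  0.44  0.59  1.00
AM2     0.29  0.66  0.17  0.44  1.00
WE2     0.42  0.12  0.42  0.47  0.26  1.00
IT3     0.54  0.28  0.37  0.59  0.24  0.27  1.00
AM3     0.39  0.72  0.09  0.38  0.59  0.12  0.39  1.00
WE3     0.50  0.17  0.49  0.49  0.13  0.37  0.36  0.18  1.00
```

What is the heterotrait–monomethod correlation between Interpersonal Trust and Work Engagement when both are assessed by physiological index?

0.36

Different traits, same method: r(IT3, WE3) = 0.36.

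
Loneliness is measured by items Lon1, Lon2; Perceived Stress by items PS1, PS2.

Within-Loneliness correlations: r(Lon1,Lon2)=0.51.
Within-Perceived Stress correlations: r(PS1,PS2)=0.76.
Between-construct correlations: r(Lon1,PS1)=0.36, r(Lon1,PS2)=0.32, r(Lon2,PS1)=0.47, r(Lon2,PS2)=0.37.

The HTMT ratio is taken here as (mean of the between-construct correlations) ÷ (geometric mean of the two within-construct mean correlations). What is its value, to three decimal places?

Mean heterotrait r = 1.52/4 = 0.3800.
Mean within-Lon = 0.51/1 = 0.5100; mean within-PS = 0.76/1 = 0.7600.
Geometric mean = √(0.5100 × 0.7600) = 0.6226.
HTMT = 0.3800 / 0.6226 = 0.610.

0.610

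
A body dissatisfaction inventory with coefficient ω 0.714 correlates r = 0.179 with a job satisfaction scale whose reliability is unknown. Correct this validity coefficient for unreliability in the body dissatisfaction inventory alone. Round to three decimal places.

0.212

Single correction: r_c = r_obs / √r_xx = 0.179 / √0.714 = 0.179 / 0.8450 ≈ 0.212.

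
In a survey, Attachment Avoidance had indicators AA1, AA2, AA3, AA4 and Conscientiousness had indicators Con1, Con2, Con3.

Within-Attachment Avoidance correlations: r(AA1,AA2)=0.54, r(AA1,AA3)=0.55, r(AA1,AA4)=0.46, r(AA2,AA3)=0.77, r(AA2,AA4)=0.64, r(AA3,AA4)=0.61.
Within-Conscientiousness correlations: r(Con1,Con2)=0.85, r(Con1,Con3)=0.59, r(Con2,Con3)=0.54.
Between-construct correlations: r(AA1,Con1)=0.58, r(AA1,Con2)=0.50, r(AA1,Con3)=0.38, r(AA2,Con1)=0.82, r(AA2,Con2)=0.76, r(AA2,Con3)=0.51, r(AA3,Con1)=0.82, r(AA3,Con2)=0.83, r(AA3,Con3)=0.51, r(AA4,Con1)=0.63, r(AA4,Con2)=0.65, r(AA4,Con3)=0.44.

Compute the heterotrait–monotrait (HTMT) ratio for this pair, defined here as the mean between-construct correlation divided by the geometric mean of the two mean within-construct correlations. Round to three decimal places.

Mean between = 7.43/12 = 0.6192.
Mean within-AA = 3.57/6 = 0.5950; mean within-Con = 1.98/3 = 0.6600.
Geometric mean = √(0.5950 × 0.6600) = 0.6267.
HTMT = 0.6192 / 0.6267 = 0.988.

0.988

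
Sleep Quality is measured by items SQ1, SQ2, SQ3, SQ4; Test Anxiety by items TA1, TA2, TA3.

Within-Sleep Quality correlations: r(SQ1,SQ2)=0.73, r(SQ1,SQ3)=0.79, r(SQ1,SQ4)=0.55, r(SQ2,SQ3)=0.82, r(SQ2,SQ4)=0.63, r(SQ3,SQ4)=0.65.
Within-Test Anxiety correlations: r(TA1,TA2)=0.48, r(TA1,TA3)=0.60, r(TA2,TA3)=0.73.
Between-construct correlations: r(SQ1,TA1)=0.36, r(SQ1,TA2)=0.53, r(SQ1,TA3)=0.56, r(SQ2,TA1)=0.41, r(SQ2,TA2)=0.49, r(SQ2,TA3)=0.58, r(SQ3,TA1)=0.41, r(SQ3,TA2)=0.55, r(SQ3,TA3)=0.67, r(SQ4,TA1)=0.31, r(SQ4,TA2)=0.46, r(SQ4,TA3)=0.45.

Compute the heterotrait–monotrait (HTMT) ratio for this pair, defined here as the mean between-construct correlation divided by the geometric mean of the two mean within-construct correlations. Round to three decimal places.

Mean between = 5.78/12 = 0.4817.
Mean within-SQ = 4.17/6 = 0.6950; mean within-TA = 1.81/3 = 0.6033.
Geometric mean = √(0.6950 × 0.6033) = 0.6475.
HTMT = 0.4817 / 0.6475 = 0.744.

0.744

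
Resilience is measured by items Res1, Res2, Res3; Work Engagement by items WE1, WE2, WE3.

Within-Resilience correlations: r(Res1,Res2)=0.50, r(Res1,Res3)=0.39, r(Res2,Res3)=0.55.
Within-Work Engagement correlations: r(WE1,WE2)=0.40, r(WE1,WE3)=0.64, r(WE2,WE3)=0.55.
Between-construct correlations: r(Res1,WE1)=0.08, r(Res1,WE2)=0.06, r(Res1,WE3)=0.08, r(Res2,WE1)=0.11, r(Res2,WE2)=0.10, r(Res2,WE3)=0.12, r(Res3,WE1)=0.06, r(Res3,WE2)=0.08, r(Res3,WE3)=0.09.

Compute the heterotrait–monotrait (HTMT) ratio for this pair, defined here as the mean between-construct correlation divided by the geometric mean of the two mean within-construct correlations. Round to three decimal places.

Mean heterotrait r = 0.78/9 = 0.0867.
Mean within-Res = 1.44/3 = 0.4800; mean within-WE = 1.59/3 = 0.5300.
Geometric mean = √(0.4800 × 0.5300) = 0.5044.
HTMT = 0.0867 / 0.5044 = 0.172.

0.172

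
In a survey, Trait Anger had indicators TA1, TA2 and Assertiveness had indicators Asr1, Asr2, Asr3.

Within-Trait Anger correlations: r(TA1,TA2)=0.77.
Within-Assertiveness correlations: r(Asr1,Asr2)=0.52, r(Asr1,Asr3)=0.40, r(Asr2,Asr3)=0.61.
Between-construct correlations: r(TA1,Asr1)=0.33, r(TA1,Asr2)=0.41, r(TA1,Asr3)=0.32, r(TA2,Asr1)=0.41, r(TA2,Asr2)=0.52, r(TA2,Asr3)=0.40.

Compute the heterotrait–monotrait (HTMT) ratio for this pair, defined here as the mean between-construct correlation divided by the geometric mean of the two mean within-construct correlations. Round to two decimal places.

0.64

Mean between = 2.39/6 = 0.3983.
Mean within-TA = 0.77/1 = 0.7700; mean within-Asr = 1.53/3 = 0.5100.
Geometric mean = √(0.7700 × 0.5100) = 0.6267.
HTMT = 0.3983 / 0.6267 = 0.64.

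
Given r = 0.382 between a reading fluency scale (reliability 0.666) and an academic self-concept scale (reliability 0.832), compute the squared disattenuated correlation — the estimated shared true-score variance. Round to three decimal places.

Disattenuated r = 0.382 / √(0.666 × 0.832) = 0.382 / 0.7444 = 0.5132.
Shared true-score variance = 0.5132² = 0.2634 ≈ 0.263.

0.263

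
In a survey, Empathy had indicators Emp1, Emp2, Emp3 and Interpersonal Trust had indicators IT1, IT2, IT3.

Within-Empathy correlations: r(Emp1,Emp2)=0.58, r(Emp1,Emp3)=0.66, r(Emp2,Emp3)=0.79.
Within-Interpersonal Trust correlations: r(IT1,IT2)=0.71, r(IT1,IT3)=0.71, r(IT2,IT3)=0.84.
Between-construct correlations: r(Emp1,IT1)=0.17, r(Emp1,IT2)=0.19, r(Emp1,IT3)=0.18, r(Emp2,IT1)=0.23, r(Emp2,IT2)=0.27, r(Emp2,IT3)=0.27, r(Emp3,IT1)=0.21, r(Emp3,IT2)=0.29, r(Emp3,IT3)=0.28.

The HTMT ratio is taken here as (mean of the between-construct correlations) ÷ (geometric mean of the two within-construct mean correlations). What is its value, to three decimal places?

Mean between = 2.09/9 = 0.2322.
Mean within-Emp = 2.03/3 = 0.6767; mean within-IT = 2.26/3 = 0.7533.
Geometric mean = √(0.6767 × 0.7533) = 0.7140.
HTMT = 0.2322 / 0.7140 = 0.325.

0.325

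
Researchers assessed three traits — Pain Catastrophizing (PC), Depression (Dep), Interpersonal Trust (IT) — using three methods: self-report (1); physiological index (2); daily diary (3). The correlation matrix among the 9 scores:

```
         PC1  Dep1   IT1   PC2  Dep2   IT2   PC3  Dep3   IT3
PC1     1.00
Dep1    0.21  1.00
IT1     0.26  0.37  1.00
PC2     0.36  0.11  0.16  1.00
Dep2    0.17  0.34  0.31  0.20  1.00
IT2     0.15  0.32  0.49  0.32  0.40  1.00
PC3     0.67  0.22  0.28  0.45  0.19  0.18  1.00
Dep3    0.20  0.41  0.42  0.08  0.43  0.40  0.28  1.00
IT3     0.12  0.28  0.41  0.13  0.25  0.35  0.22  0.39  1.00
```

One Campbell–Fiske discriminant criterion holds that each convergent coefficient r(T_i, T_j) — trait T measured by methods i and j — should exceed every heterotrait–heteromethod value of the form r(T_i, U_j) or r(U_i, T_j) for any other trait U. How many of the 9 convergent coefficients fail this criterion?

3

Checking each validity diagonal entry against its comparison values:
PC (methods 1·2): 0.36 vs {0.17, 0.11, 0.15, 0.16} → pass.
PC (methods 1·3): 0.67 vs {0.20, 0.22, 0.12, 0.28} → pass.
PC (methods 2·3): 0.45 vs {0.08, 0.19, 0.13, 0.18} → pass.
Dep (methods 1·2): 0.34 vs {0.11, 0.17, 0.32, 0.31} → pass.
Dep (methods 1·3): 0.41 vs {0.22, 0.20, 0.28, 0.42} → fail.
Dep (methods 2·3): 0.43 vs {0.19, 0.08, 0.25, 0.40} → pass.
IT (methods 1·2): 0.49 vs {0.16, 0.15, 0.31, 0.32} → pass.
IT (methods 1·3): 0.41 vs {0.28, 0.12, 0.42, 0.28} → fail.
IT (methods 2·3): 0.35 vs {0.18, 0.13, 0.40, 0.25} → fail.
3 of 9 fail.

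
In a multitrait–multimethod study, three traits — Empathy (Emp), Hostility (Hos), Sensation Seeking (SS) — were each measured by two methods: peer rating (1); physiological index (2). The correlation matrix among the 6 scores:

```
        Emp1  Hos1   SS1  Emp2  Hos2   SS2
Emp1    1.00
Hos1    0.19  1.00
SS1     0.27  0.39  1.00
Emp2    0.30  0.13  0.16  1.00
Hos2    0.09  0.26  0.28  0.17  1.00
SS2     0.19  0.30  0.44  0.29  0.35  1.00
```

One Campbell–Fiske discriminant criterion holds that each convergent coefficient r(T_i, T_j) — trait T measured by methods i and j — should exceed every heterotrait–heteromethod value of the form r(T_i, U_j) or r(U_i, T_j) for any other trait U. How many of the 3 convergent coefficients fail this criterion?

Convergent coefficients and their comparison sets:
Emp (methods 1·2): 0.30 vs {0.09, 0.13, 0.19, 0.16} → pass.
Hos (methods 1·2): 0.26 vs {0.13, 0.09, 0.30, 0.28} → fail.
SS (methods 1·2): 0.44 vs {0.16, 0.19, 0.28, 0.30} → pass.
1 of 3 fail.

1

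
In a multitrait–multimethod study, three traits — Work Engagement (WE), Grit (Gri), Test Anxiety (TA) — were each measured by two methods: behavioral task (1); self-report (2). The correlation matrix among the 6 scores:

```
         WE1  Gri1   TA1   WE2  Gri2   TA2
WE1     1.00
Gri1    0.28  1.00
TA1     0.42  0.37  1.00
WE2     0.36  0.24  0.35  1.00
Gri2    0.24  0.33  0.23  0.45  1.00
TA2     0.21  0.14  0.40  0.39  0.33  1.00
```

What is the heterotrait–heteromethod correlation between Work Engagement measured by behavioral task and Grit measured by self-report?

Different traits and methods: r(WE1, Gri2) = 0.24.

0.24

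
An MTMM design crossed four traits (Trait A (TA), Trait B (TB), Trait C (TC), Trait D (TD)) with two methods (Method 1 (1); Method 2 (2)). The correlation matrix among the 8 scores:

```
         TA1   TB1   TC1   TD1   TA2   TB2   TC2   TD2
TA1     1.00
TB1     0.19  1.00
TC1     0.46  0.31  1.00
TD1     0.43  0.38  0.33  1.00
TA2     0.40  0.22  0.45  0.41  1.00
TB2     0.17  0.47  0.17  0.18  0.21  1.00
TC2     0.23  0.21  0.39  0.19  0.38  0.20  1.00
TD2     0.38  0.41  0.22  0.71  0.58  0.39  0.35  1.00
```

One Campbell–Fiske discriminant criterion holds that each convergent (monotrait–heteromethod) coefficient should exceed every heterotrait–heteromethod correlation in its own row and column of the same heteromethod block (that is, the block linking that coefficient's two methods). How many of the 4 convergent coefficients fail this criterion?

2

Convergent coefficients and their comparison sets:
TA (methods 1·2): 0.40 vs {0.17, 0.22, 0.23, 0.45, 0.38, 0.41} → fail.
TB (methods 1·2): 0.47 vs {0.22, 0.17, 0.21, 0.17, 0.41, 0.18} → pass.
TC (methods 1·2): 0.39 vs {0.45, 0.23, 0.17, 0.21, 0.22, 0.19} → fail.
TD (methods 1·2): 0.71 vs {0.41, 0.38, 0.18, 0.41, 0.19, 0.22} → pass.
2 of 4 fail.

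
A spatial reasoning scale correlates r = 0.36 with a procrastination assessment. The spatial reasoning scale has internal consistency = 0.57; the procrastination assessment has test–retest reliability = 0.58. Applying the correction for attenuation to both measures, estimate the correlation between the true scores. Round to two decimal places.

0.63

r_true = r_obs / √(r_xx · r_yy) = 0.36 / √(0.57 × 0.58) = 0.36 / √0.3306 = 0.36 / 0.5750 ≈ 0.63.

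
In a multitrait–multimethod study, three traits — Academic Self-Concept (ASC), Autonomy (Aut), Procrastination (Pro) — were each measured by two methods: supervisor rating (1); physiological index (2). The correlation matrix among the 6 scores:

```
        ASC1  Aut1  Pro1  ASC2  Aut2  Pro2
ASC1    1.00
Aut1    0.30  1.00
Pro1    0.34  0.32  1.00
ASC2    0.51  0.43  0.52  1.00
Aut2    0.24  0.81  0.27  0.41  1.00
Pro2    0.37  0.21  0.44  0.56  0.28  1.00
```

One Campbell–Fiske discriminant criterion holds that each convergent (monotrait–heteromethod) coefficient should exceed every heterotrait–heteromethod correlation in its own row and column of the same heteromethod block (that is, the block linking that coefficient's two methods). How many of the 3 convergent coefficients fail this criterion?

Each convergent coefficient versus the relevant comparison correlations:
ASC (methods 1·2): 0.51 vs {0.24, 0.43, 0.37, 0.52} → fail.
Aut (methods 1·2): 0.81 vs {0.43, 0.24, 0.21, 0.27} → pass.
Pro (methods 1·2): 0.44 vs {0.52, 0.37, 0.27, 0.21} → fail.
2 of 3 fail.

2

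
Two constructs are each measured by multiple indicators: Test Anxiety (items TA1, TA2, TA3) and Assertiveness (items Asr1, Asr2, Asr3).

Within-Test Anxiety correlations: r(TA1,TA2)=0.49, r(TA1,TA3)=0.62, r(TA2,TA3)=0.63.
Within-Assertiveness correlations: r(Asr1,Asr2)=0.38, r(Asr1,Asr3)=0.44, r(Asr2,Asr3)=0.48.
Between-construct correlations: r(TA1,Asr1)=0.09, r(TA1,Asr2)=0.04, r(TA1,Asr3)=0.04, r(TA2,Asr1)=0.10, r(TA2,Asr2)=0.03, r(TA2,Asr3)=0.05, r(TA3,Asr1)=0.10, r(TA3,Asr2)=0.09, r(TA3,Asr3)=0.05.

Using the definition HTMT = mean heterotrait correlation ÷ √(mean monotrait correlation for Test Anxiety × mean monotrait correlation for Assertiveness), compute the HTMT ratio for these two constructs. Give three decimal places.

0.131

Mean heterotrait r = 0.59/9 = 0.0656.
Mean within-TA = 1.74/3 = 0.5800; mean within-Asr = 1.30/3 = 0.4333.
Geometric mean = √(0.5800 × 0.4333) = 0.5013.
HTMT = 0.0656 / 0.5013 = 0.131.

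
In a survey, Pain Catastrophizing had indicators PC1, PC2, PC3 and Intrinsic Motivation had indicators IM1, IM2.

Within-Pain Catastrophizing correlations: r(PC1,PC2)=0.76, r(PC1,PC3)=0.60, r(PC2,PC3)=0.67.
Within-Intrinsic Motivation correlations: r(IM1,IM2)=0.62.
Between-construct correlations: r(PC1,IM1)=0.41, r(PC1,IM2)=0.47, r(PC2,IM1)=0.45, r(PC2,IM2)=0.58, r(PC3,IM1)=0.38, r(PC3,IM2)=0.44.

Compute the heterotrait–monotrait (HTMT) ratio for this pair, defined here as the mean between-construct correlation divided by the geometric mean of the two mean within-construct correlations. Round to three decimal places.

0.702

Mean heterotrait r = 2.73/6 = 0.4550.
Mean within-PC = 2.03/3 = 0.6767; mean within-IM = 0.62/1 = 0.6200.
Geometric mean = √(0.6767 × 0.6200) = 0.6477.
HTMT = 0.4550 / 0.6477 = 0.702.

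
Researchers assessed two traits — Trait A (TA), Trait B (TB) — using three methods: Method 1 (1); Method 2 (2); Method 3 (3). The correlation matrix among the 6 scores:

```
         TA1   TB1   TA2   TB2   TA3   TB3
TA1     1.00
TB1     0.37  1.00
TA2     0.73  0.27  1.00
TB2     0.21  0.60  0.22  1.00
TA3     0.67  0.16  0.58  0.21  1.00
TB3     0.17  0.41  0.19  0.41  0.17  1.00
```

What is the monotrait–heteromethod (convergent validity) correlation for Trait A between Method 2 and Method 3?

Same trait (TA), different methods: r(TA2, TA3) = 0.58.

0.58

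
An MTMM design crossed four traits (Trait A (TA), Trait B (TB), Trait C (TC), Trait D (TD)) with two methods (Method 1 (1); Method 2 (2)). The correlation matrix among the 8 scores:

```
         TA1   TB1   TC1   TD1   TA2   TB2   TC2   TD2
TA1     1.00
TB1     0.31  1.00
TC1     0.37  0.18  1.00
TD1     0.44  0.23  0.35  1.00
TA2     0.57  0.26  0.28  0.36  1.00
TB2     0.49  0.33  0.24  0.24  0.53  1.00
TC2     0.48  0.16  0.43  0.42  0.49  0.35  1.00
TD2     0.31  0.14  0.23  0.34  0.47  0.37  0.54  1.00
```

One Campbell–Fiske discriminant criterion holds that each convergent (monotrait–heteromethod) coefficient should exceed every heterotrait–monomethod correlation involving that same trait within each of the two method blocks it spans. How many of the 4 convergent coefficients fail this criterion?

Convergent coefficients and their comparison sets:
TA (methods 1·2): 0.57 vs {0.31, 0.53, 0.37, 0.49, 0.44, 0.47} → pass.
TB (methods 1·2): 0.33 vs {0.31, 0.53, 0.18, 0.35, 0.23, 0.37} → fail.
TC (methods 1·2): 0.43 vs {0.37, 0.49, 0.18, 0.35, 0.35, 0.54} → fail.
TD (methods 1·2): 0.34 vs {0.44, 0.47, 0.23, 0.37, 0.35, 0.54} → fail.
3 of 4 fail.

3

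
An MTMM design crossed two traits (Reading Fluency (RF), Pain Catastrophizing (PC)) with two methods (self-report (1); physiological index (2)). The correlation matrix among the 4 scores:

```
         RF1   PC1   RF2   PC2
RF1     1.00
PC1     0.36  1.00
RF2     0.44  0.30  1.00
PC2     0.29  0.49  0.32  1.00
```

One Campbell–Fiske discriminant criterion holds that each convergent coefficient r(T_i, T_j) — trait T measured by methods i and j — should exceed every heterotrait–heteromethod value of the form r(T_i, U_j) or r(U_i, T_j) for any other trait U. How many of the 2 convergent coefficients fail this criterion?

0

Convergent coefficients and their comparison sets:
RF (methods 1·2): 0.44 vs {0.29, 0.30} → pass.
PC (methods 1·2): 0.49 vs {0.30, 0.29} → pass.
0 of 2 fail.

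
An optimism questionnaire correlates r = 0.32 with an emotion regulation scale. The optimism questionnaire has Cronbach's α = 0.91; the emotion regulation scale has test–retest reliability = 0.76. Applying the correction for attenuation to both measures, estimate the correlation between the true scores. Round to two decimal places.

r_true = r_obs / √(r_xx · r_yy) = 0.32 / √(0.91 × 0.76) = 0.32 / √0.6916 = 0.32 / 0.8316 ≈ 0.38.

0.38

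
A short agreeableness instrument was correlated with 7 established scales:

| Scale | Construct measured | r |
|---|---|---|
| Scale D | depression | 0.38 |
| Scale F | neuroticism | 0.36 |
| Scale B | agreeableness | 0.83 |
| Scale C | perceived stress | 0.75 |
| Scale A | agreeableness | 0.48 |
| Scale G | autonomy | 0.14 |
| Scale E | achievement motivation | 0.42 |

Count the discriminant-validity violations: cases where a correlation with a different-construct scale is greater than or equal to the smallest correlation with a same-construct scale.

Convergent (same construct = agreeableness): Scale B, Scale A.
Smallest convergent = 0.48. Discriminant values: 0.38, 0.36, 0.75, 0.14, 0.42; count ≥ 0.48 → 1.

1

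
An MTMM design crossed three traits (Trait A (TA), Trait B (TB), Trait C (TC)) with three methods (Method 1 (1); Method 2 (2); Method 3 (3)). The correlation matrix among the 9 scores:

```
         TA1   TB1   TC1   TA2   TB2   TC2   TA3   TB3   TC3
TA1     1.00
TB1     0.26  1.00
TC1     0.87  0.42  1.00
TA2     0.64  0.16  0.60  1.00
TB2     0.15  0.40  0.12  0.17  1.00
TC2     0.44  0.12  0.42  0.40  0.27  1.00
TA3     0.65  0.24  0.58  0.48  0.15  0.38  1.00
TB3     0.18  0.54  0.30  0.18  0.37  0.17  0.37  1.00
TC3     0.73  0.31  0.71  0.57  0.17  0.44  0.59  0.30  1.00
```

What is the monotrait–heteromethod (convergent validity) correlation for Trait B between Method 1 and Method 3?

Same trait (TB), different methods: r(TB1, TB3) = 0.54.

0.54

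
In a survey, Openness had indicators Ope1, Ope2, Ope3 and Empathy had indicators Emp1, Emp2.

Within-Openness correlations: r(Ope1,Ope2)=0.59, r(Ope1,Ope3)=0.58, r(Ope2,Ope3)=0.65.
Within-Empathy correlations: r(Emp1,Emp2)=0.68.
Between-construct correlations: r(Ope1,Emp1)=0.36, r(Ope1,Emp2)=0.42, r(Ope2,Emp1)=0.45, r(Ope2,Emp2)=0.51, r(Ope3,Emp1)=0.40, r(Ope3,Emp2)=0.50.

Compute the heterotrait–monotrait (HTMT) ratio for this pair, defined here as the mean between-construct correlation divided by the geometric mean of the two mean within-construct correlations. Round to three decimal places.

Between-construct mean = 2.64/6 = 0.4400.
Mean within-Ope = 1.82/3 = 0.6067; mean within-Emp = 0.68/1 = 0.6800.
Geometric mean = √(0.6067 × 0.6800) = 0.6423.
HTMT = 0.4400 / 0.6423 = 0.685.

0.685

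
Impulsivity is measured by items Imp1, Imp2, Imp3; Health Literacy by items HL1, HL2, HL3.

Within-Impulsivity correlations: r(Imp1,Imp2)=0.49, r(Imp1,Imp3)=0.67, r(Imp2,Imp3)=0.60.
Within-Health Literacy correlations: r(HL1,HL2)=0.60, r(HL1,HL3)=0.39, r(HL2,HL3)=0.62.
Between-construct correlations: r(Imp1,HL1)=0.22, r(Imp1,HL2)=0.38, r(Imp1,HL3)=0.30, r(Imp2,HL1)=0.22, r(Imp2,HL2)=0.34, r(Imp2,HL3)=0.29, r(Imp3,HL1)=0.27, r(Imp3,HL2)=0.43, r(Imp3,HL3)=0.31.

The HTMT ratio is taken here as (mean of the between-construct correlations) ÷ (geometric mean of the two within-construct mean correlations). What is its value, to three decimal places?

0.547

Mean heterotrait r = 2.76/9 = 0.3067.
Mean within-Imp = 1.76/3 = 0.5867; mean within-HL = 1.61/3 = 0.5367.
Geometric mean = √(0.5867 × 0.5367) = 0.5611.
HTMT = 0.3067 / 0.5611 = 0.547.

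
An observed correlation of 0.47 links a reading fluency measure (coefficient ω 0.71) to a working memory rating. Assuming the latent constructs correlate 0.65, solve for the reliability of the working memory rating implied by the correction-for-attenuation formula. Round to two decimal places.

0.74

r_true = r_obs / √(r_xx · r_yy) ⇒ 0.65 = 0.47 / √(0.71 · r_yy).
√(0.71 · r_yy) = 0.47 / 0.65 = 0.7231; 0.71 · r_yy = 0.5229; r_yy = 0.5229 / 0.71 ≈ 0.74.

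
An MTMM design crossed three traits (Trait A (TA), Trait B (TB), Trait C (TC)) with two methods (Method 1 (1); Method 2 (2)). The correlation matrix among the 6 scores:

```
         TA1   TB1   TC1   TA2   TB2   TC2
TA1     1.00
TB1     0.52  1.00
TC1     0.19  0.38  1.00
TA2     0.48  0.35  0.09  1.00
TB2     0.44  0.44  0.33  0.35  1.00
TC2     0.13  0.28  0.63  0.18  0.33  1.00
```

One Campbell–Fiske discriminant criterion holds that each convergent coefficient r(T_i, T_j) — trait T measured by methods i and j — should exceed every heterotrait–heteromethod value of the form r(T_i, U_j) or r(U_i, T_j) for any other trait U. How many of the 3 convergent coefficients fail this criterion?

1

Each convergent coefficient versus the relevant comparison correlations:
TA (methods 1·2): 0.48 vs {0.44, 0.35, 0.13, 0.09} → pass.
TB (methods 1·2): 0.44 vs {0.35, 0.44, 0.28, 0.33} → fail.
TC (methods 1·2): 0.63 vs {0.09, 0.13, 0.33, 0.28} → pass.
1 of 3 fail.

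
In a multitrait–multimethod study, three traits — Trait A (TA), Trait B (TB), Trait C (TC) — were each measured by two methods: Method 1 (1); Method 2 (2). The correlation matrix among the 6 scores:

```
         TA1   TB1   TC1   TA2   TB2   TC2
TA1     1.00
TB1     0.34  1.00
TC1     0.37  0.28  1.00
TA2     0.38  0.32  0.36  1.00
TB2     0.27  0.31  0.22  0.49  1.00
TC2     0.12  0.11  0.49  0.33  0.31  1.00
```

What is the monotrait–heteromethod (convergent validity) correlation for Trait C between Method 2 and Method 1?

0.49

Same trait (TC), different methods: r(TC2, TC1) = 0.49.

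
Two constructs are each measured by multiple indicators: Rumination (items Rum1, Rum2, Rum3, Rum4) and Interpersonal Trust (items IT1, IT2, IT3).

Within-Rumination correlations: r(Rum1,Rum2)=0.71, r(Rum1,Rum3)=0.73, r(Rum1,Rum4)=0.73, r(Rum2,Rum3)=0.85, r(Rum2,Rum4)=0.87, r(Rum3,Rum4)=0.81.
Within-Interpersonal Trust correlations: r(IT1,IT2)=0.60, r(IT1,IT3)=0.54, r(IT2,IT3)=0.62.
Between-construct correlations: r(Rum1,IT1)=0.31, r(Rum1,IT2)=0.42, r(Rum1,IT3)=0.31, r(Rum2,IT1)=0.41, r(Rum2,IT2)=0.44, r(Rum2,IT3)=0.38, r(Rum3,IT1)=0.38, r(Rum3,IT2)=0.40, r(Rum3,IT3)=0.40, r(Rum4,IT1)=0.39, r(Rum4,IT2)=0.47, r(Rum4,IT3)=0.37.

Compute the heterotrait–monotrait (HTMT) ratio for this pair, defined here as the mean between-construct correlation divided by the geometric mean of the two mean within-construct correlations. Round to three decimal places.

Between-construct mean = 4.68/12 = 0.3900.
Mean within-Rum = 4.70/6 = 0.7833; mean within-IT = 1.76/3 = 0.5867.
Geometric mean = √(0.7833 × 0.5867) = 0.6779.
HTMT = 0.3900 / 0.6779 = 0.575.

0.575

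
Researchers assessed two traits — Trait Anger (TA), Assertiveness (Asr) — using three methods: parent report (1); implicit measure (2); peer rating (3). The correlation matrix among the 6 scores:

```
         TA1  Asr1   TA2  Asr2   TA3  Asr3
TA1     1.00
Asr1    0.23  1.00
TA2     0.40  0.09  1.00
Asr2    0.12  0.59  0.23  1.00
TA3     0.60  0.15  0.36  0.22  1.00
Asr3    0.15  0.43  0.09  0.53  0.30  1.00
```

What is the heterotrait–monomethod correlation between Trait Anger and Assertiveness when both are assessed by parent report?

Different traits, same method: r(TA1, Asr1) = 0.23.

0.23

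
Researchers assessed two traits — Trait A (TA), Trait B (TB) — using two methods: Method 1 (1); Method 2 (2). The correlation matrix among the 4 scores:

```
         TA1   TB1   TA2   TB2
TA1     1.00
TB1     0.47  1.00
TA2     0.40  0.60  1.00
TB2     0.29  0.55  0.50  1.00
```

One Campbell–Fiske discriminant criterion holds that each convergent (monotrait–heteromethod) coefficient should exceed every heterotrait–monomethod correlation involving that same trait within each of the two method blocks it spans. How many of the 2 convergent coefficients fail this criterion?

1

Checking each validity diagonal entry against its comparison values:
TA (methods 1·2): 0.40 vs {0.47, 0.50} → fail.
TB (methods 1·2): 0.55 vs {0.47, 0.50} → pass.
1 of 2 fail.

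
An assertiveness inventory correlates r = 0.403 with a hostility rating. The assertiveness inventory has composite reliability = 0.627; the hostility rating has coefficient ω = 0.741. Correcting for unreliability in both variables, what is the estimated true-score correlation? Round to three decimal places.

0.591

r_true = r_obs / √(r_xx · r_yy) = 0.403 / √(0.627 × 0.741) = 0.403 / √0.464607 = 0.403 / 0.6816 ≈ 0.591.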